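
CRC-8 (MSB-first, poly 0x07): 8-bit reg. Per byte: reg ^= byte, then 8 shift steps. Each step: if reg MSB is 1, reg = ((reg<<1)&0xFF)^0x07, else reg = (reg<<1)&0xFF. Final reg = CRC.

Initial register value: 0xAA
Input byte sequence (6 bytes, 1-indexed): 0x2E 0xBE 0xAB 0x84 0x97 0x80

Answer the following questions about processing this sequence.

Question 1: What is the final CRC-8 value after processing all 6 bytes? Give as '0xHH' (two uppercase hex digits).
After byte 1 (0x2E): reg=0x95
After byte 2 (0xBE): reg=0xD1
After byte 3 (0xAB): reg=0x61
After byte 4 (0x84): reg=0xB5
After byte 5 (0x97): reg=0xEE
After byte 6 (0x80): reg=0x0D

Answer: 0x0D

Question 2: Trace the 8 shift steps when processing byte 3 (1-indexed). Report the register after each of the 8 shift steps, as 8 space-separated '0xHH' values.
After byte 1 (0x2E): reg=0x95
After byte 2 (0xBE): reg=0xD1
Register before byte 3: 0xD1
After XOR with byte 0xAB: 0x7A

Answer: 0xF4 0xEF 0xD9 0xB5 0x6D 0xDA 0xB3 0x61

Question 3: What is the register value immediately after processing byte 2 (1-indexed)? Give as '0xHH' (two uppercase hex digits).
Answer: 0xD1

Derivation:
After byte 1 (0x2E): reg=0x95
After byte 2 (0xBE): reg=0xD1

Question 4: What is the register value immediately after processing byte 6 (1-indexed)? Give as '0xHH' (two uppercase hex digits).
After byte 1 (0x2E): reg=0x95
After byte 2 (0xBE): reg=0xD1
After byte 3 (0xAB): reg=0x61
After byte 4 (0x84): reg=0xB5
After byte 5 (0x97): reg=0xEE
After byte 6 (0x80): reg=0x0D

Answer: 0x0D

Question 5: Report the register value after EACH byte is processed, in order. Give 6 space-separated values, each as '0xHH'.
0x95 0xD1 0x61 0xB5 0xEE 0x0D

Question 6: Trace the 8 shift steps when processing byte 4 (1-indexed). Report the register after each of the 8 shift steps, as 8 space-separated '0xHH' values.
After byte 1 (0x2E): reg=0x95
After byte 2 (0xBE): reg=0xD1
After byte 3 (0xAB): reg=0x61
Register before byte 4: 0x61
After XOR with byte 0x84: 0xE5

Answer: 0xCD 0x9D 0x3D 0x7A 0xF4 0xEF 0xD9 0xB5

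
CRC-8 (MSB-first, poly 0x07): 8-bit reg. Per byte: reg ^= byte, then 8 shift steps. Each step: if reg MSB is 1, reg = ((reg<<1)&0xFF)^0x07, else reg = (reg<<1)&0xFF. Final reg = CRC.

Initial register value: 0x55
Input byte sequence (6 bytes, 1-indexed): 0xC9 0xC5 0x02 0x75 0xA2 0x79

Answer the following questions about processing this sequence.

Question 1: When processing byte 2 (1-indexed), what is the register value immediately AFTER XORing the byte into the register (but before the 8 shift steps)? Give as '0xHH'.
Answer: 0x18

Derivation:
Register before byte 2: 0xDD
Byte 2: 0xC5
0xDD XOR 0xC5 = 0x18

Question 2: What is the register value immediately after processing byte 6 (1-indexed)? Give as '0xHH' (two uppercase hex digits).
Answer: 0xFA

Derivation:
After byte 1 (0xC9): reg=0xDD
After byte 2 (0xC5): reg=0x48
After byte 3 (0x02): reg=0xF1
After byte 4 (0x75): reg=0x95
After byte 5 (0xA2): reg=0x85
After byte 6 (0x79): reg=0xFA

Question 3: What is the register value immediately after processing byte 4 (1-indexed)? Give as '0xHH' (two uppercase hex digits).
Answer: 0x95

Derivation:
After byte 1 (0xC9): reg=0xDD
After byte 2 (0xC5): reg=0x48
After byte 3 (0x02): reg=0xF1
After byte 4 (0x75): reg=0x95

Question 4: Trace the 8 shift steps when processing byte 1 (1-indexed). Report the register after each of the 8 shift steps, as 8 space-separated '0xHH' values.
Register before byte 1: 0x55
After XOR with byte 0xC9: 0x9C

Answer: 0x3F 0x7E 0xFC 0xFF 0xF9 0xF5 0xED 0xDD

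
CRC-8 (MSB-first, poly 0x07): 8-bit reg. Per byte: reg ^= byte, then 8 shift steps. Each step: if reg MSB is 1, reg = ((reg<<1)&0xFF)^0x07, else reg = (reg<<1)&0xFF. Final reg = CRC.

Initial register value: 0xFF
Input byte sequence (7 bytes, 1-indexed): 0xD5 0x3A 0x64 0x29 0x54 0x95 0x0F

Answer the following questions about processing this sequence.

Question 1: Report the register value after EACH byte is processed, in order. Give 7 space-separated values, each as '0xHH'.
0xD6 0x8A 0x84 0x4A 0x5A 0x63 0x03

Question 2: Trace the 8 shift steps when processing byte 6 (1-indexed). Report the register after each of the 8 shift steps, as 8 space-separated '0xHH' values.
Answer: 0x99 0x35 0x6A 0xD4 0xAF 0x59 0xB2 0x63

Derivation:
After byte 1 (0xD5): reg=0xD6
After byte 2 (0x3A): reg=0x8A
After byte 3 (0x64): reg=0x84
After byte 4 (0x29): reg=0x4A
After byte 5 (0x54): reg=0x5A
Register before byte 6: 0x5A
After XOR with byte 0x95: 0xCF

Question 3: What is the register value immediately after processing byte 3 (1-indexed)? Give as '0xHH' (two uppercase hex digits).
Answer: 0x84

Derivation:
After byte 1 (0xD5): reg=0xD6
After byte 2 (0x3A): reg=0x8A
After byte 3 (0x64): reg=0x84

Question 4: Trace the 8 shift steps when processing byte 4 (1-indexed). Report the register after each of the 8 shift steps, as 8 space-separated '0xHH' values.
After byte 1 (0xD5): reg=0xD6
After byte 2 (0x3A): reg=0x8A
After byte 3 (0x64): reg=0x84
Register before byte 4: 0x84
After XOR with byte 0x29: 0xAD

Answer: 0x5D 0xBA 0x73 0xE6 0xCB 0x91 0x25 0x4A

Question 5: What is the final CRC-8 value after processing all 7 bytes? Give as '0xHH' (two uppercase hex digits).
Answer: 0x03

Derivation:
After byte 1 (0xD5): reg=0xD6
After byte 2 (0x3A): reg=0x8A
After byte 3 (0x64): reg=0x84
After byte 4 (0x29): reg=0x4A
After byte 5 (0x54): reg=0x5A
After byte 6 (0x95): reg=0x63
After byte 7 (0x0F): reg=0x03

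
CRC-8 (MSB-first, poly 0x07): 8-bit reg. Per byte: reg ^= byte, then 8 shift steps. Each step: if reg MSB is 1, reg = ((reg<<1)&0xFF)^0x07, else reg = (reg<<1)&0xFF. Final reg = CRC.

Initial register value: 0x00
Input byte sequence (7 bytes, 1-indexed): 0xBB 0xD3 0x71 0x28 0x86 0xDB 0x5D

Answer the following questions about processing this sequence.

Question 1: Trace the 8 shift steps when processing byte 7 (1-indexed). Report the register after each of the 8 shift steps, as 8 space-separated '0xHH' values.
Answer: 0x34 0x68 0xD0 0xA7 0x49 0x92 0x23 0x46

Derivation:
After byte 1 (0xBB): reg=0x28
After byte 2 (0xD3): reg=0xEF
After byte 3 (0x71): reg=0xD3
After byte 4 (0x28): reg=0xEF
After byte 5 (0x86): reg=0x18
After byte 6 (0xDB): reg=0x47
Register before byte 7: 0x47
After XOR with byte 0x5D: 0x1A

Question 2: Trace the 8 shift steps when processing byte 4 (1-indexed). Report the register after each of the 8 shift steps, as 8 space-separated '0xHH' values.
Answer: 0xF1 0xE5 0xCD 0x9D 0x3D 0x7A 0xF4 0xEF

Derivation:
After byte 1 (0xBB): reg=0x28
After byte 2 (0xD3): reg=0xEF
After byte 3 (0x71): reg=0xD3
Register before byte 4: 0xD3
After XOR with byte 0x28: 0xFB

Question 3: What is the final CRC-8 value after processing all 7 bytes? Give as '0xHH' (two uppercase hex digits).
Answer: 0x46

Derivation:
After byte 1 (0xBB): reg=0x28
After byte 2 (0xD3): reg=0xEF
After byte 3 (0x71): reg=0xD3
After byte 4 (0x28): reg=0xEF
After byte 5 (0x86): reg=0x18
After byte 6 (0xDB): reg=0x47
After byte 7 (0x5D): reg=0x46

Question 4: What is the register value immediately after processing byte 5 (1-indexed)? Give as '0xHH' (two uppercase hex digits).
After byte 1 (0xBB): reg=0x28
After byte 2 (0xD3): reg=0xEF
After byte 3 (0x71): reg=0xD3
After byte 4 (0x28): reg=0xEF
After byte 5 (0x86): reg=0x18

Answer: 0x18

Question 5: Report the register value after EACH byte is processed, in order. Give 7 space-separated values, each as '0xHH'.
0x28 0xEF 0xD3 0xEF 0x18 0x47 0x46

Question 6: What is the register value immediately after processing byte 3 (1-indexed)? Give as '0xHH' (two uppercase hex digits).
After byte 1 (0xBB): reg=0x28
After byte 2 (0xD3): reg=0xEF
After byte 3 (0x71): reg=0xD3

Answer: 0xD3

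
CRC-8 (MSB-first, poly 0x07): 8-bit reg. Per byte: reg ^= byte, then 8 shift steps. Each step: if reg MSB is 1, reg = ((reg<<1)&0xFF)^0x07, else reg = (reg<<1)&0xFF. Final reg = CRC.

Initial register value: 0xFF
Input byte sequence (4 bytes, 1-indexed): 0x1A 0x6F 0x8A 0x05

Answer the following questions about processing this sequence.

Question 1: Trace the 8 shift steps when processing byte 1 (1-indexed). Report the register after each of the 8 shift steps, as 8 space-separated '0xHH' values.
Answer: 0xCD 0x9D 0x3D 0x7A 0xF4 0xEF 0xD9 0xB5

Derivation:
Register before byte 1: 0xFF
After XOR with byte 0x1A: 0xE5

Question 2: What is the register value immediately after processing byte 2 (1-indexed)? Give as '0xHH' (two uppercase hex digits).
After byte 1 (0x1A): reg=0xB5
After byte 2 (0x6F): reg=0x08

Answer: 0x08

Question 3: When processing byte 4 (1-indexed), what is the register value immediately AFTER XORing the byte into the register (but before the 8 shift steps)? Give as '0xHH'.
Answer: 0x82

Derivation:
Register before byte 4: 0x87
Byte 4: 0x05
0x87 XOR 0x05 = 0x82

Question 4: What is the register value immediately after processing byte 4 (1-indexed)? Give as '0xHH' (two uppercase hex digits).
After byte 1 (0x1A): reg=0xB5
After byte 2 (0x6F): reg=0x08
After byte 3 (0x8A): reg=0x87
After byte 4 (0x05): reg=0x87

Answer: 0x87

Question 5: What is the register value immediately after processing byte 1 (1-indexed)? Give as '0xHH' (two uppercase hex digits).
After byte 1 (0x1A): reg=0xB5

Answer: 0xB5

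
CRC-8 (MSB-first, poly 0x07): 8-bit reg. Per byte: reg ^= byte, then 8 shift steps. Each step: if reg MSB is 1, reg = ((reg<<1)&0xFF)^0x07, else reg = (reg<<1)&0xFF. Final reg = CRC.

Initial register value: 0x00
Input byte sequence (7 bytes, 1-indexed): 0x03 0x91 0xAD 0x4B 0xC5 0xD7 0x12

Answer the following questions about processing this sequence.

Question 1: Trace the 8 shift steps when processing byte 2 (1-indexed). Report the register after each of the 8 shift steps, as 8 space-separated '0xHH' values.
Answer: 0x37 0x6E 0xDC 0xBF 0x79 0xF2 0xE3 0xC1

Derivation:
After byte 1 (0x03): reg=0x09
Register before byte 2: 0x09
After XOR with byte 0x91: 0x98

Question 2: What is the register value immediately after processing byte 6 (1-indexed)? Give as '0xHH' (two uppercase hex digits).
After byte 1 (0x03): reg=0x09
After byte 2 (0x91): reg=0xC1
After byte 3 (0xAD): reg=0x03
After byte 4 (0x4B): reg=0xFF
After byte 5 (0xC5): reg=0xA6
After byte 6 (0xD7): reg=0x50

Answer: 0x50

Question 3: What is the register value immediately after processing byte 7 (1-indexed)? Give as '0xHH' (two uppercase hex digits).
After byte 1 (0x03): reg=0x09
After byte 2 (0x91): reg=0xC1
After byte 3 (0xAD): reg=0x03
After byte 4 (0x4B): reg=0xFF
After byte 5 (0xC5): reg=0xA6
After byte 6 (0xD7): reg=0x50
After byte 7 (0x12): reg=0xC9

Answer: 0xC9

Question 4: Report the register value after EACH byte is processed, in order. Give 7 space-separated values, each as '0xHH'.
0x09 0xC1 0x03 0xFF 0xA6 0x50 0xC9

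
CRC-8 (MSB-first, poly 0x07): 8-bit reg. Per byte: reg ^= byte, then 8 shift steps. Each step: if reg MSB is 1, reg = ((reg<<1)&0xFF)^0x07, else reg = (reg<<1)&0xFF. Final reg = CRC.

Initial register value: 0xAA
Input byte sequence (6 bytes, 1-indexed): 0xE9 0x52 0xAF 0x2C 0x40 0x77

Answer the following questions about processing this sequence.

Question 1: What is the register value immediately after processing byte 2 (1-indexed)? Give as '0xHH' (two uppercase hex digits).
After byte 1 (0xE9): reg=0xCE
After byte 2 (0x52): reg=0xDD

Answer: 0xDD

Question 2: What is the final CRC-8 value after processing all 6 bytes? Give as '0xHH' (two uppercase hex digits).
After byte 1 (0xE9): reg=0xCE
After byte 2 (0x52): reg=0xDD
After byte 3 (0xAF): reg=0x59
After byte 4 (0x2C): reg=0x4C
After byte 5 (0x40): reg=0x24
After byte 6 (0x77): reg=0xBE

Answer: 0xBE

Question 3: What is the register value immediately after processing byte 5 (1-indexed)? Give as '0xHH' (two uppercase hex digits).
After byte 1 (0xE9): reg=0xCE
After byte 2 (0x52): reg=0xDD
After byte 3 (0xAF): reg=0x59
After byte 4 (0x2C): reg=0x4C
After byte 5 (0x40): reg=0x24

Answer: 0x24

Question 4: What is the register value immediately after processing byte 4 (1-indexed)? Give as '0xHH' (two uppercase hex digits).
After byte 1 (0xE9): reg=0xCE
After byte 2 (0x52): reg=0xDD
After byte 3 (0xAF): reg=0x59
After byte 4 (0x2C): reg=0x4C

Answer: 0x4C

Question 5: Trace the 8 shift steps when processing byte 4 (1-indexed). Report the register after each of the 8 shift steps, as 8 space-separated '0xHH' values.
Answer: 0xEA 0xD3 0xA1 0x45 0x8A 0x13 0x26 0x4C

Derivation:
After byte 1 (0xE9): reg=0xCE
After byte 2 (0x52): reg=0xDD
After byte 3 (0xAF): reg=0x59
Register before byte 4: 0x59
After XOR with byte 0x2C: 0x75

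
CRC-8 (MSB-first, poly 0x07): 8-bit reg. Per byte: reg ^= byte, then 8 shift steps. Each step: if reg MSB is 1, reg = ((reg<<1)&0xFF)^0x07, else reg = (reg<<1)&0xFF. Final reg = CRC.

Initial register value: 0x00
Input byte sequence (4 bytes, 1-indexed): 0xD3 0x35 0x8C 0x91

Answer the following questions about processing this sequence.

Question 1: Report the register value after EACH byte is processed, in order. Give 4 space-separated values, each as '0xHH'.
0x37 0x0E 0x87 0x62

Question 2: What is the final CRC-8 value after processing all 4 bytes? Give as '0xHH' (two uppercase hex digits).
After byte 1 (0xD3): reg=0x37
After byte 2 (0x35): reg=0x0E
After byte 3 (0x8C): reg=0x87
After byte 4 (0x91): reg=0x62

Answer: 0x62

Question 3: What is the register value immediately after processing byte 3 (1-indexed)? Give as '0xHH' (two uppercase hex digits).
After byte 1 (0xD3): reg=0x37
After byte 2 (0x35): reg=0x0E
After byte 3 (0x8C): reg=0x87

Answer: 0x87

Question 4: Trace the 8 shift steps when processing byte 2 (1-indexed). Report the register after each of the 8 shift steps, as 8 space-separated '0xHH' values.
After byte 1 (0xD3): reg=0x37
Register before byte 2: 0x37
After XOR with byte 0x35: 0x02

Answer: 0x04 0x08 0x10 0x20 0x40 0x80 0x07 0x0E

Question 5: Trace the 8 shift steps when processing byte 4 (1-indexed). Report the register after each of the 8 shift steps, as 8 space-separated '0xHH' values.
Answer: 0x2C 0x58 0xB0 0x67 0xCE 0x9B 0x31 0x62

Derivation:
After byte 1 (0xD3): reg=0x37
After byte 2 (0x35): reg=0x0E
After byte 3 (0x8C): reg=0x87
Register before byte 4: 0x87
After XOR with byte 0x91: 0x16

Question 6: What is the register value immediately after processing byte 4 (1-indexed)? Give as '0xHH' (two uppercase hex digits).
Answer: 0x62

Derivation:
After byte 1 (0xD3): reg=0x37
After byte 2 (0x35): reg=0x0E
After byte 3 (0x8C): reg=0x87
After byte 4 (0x91): reg=0x62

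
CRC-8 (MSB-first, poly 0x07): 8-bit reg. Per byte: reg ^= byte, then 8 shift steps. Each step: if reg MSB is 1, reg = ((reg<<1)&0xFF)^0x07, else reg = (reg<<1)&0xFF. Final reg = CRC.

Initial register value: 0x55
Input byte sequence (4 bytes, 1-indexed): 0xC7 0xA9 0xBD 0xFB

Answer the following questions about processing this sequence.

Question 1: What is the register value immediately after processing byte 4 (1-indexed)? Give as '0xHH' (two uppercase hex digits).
Answer: 0x41

Derivation:
After byte 1 (0xC7): reg=0xF7
After byte 2 (0xA9): reg=0x9D
After byte 3 (0xBD): reg=0xE0
After byte 4 (0xFB): reg=0x41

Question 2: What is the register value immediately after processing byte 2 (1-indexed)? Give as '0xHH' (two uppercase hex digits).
After byte 1 (0xC7): reg=0xF7
After byte 2 (0xA9): reg=0x9D

Answer: 0x9D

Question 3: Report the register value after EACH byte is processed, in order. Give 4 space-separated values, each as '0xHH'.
0xF7 0x9D 0xE0 0x41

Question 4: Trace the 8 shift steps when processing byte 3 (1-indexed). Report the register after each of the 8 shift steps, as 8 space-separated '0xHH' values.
Answer: 0x40 0x80 0x07 0x0E 0x1C 0x38 0x70 0xE0

Derivation:
After byte 1 (0xC7): reg=0xF7
After byte 2 (0xA9): reg=0x9D
Register before byte 3: 0x9D
After XOR with byte 0xBD: 0x20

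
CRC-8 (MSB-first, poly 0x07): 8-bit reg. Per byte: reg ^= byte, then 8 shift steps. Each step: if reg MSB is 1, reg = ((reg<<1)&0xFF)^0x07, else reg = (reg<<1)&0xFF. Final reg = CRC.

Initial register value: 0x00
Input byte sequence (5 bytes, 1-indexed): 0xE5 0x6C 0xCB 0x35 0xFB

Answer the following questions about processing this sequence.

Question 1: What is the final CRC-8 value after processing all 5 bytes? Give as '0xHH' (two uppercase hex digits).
Answer: 0x5D

Derivation:
After byte 1 (0xE5): reg=0xB5
After byte 2 (0x6C): reg=0x01
After byte 3 (0xCB): reg=0x78
After byte 4 (0x35): reg=0xE4
After byte 5 (0xFB): reg=0x5D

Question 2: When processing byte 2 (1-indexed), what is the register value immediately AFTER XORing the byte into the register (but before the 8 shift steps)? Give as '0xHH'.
Register before byte 2: 0xB5
Byte 2: 0x6C
0xB5 XOR 0x6C = 0xD9

Answer: 0xD9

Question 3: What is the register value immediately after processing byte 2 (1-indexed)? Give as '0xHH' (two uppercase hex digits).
Answer: 0x01

Derivation:
After byte 1 (0xE5): reg=0xB5
After byte 2 (0x6C): reg=0x01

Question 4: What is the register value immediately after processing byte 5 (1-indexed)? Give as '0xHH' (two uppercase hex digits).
Answer: 0x5D

Derivation:
After byte 1 (0xE5): reg=0xB5
After byte 2 (0x6C): reg=0x01
After byte 3 (0xCB): reg=0x78
After byte 4 (0x35): reg=0xE4
After byte 5 (0xFB): reg=0x5D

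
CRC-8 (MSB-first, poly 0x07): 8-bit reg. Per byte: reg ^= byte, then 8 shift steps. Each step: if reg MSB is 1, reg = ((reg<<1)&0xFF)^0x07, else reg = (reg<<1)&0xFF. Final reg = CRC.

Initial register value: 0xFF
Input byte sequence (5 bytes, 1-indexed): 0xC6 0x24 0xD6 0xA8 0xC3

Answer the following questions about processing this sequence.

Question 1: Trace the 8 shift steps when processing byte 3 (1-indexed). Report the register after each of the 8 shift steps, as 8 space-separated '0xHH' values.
After byte 1 (0xC6): reg=0xAF
After byte 2 (0x24): reg=0xB8
Register before byte 3: 0xB8
After XOR with byte 0xD6: 0x6E

Answer: 0xDC 0xBF 0x79 0xF2 0xE3 0xC1 0x85 0x0D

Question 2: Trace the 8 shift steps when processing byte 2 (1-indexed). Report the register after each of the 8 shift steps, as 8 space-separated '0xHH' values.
Answer: 0x11 0x22 0x44 0x88 0x17 0x2E 0x5C 0xB8

Derivation:
After byte 1 (0xC6): reg=0xAF
Register before byte 2: 0xAF
After XOR with byte 0x24: 0x8B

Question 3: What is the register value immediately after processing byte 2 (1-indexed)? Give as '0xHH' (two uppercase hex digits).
After byte 1 (0xC6): reg=0xAF
After byte 2 (0x24): reg=0xB8

Answer: 0xB8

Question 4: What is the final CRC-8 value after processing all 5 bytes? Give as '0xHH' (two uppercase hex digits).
Answer: 0x1E

Derivation:
After byte 1 (0xC6): reg=0xAF
After byte 2 (0x24): reg=0xB8
After byte 3 (0xD6): reg=0x0D
After byte 4 (0xA8): reg=0x72
After byte 5 (0xC3): reg=0x1E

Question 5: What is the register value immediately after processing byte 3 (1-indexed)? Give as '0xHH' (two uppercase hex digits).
Answer: 0x0D

Derivation:
After byte 1 (0xC6): reg=0xAF
After byte 2 (0x24): reg=0xB8
After byte 3 (0xD6): reg=0x0D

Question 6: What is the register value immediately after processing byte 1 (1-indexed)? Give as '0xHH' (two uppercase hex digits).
After byte 1 (0xC6): reg=0xAF

Answer: 0xAF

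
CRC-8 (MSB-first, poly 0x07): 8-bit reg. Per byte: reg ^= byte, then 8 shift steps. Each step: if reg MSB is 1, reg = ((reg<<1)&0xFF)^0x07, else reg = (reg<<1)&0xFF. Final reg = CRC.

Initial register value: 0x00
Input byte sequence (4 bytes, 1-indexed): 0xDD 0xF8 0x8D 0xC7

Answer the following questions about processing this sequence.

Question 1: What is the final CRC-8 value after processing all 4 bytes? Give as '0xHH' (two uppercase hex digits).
Answer: 0x0A

Derivation:
After byte 1 (0xDD): reg=0x1D
After byte 2 (0xF8): reg=0xB5
After byte 3 (0x8D): reg=0xA8
After byte 4 (0xC7): reg=0x0A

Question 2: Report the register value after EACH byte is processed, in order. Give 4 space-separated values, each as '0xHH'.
0x1D 0xB5 0xA8 0x0A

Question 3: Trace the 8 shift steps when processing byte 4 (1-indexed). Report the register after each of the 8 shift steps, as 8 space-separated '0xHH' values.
After byte 1 (0xDD): reg=0x1D
After byte 2 (0xF8): reg=0xB5
After byte 3 (0x8D): reg=0xA8
Register before byte 4: 0xA8
After XOR with byte 0xC7: 0x6F

Answer: 0xDE 0xBB 0x71 0xE2 0xC3 0x81 0x05 0x0A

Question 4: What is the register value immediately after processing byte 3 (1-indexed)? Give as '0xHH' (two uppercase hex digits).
After byte 1 (0xDD): reg=0x1D
After byte 2 (0xF8): reg=0xB5
After byte 3 (0x8D): reg=0xA8

Answer: 0xA8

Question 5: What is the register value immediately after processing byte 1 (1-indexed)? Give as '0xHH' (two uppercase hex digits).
Answer: 0x1D

Derivation:
After byte 1 (0xDD): reg=0x1D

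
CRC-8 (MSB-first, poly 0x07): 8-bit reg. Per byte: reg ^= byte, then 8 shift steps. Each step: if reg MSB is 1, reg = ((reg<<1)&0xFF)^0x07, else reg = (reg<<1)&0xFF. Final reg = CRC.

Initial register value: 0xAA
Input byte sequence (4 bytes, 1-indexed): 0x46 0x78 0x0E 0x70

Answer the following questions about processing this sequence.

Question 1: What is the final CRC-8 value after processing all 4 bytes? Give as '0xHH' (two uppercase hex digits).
Answer: 0x3B

Derivation:
After byte 1 (0x46): reg=0x8A
After byte 2 (0x78): reg=0xD0
After byte 3 (0x0E): reg=0x14
After byte 4 (0x70): reg=0x3B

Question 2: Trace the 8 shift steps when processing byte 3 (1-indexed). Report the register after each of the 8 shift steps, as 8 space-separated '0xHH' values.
Answer: 0xBB 0x71 0xE2 0xC3 0x81 0x05 0x0A 0x14

Derivation:
After byte 1 (0x46): reg=0x8A
After byte 2 (0x78): reg=0xD0
Register before byte 3: 0xD0
After XOR with byte 0x0E: 0xDE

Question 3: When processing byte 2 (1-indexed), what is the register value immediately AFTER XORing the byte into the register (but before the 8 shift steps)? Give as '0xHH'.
Register before byte 2: 0x8A
Byte 2: 0x78
0x8A XOR 0x78 = 0xF2

Answer: 0xF2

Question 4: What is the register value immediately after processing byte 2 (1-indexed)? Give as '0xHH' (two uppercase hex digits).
Answer: 0xD0

Derivation:
After byte 1 (0x46): reg=0x8A
After byte 2 (0x78): reg=0xD0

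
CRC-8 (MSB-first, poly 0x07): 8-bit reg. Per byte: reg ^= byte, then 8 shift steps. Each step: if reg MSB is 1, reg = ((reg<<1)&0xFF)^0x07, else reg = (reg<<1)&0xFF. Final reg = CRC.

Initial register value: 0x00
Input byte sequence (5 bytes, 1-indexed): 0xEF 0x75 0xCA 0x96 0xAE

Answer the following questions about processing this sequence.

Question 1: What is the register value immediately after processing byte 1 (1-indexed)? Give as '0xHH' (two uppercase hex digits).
Answer: 0x83

Derivation:
After byte 1 (0xEF): reg=0x83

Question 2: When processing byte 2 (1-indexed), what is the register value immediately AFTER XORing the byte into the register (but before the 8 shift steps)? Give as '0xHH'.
Answer: 0xF6

Derivation:
Register before byte 2: 0x83
Byte 2: 0x75
0x83 XOR 0x75 = 0xF6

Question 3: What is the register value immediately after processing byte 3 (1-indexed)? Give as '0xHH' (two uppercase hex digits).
After byte 1 (0xEF): reg=0x83
After byte 2 (0x75): reg=0xCC
After byte 3 (0xCA): reg=0x12

Answer: 0x12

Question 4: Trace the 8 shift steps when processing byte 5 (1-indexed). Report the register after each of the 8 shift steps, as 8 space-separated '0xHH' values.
Answer: 0x76 0xEC 0xDF 0xB9 0x75 0xEA 0xD3 0xA1

Derivation:
After byte 1 (0xEF): reg=0x83
After byte 2 (0x75): reg=0xCC
After byte 3 (0xCA): reg=0x12
After byte 4 (0x96): reg=0x95
Register before byte 5: 0x95
After XOR with byte 0xAE: 0x3B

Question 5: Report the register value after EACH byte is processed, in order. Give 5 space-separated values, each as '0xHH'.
0x83 0xCC 0x12 0x95 0xA1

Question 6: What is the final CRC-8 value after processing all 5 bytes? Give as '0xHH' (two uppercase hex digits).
After byte 1 (0xEF): reg=0x83
After byte 2 (0x75): reg=0xCC
After byte 3 (0xCA): reg=0x12
After byte 4 (0x96): reg=0x95
After byte 5 (0xAE): reg=0xA1

Answer: 0xA1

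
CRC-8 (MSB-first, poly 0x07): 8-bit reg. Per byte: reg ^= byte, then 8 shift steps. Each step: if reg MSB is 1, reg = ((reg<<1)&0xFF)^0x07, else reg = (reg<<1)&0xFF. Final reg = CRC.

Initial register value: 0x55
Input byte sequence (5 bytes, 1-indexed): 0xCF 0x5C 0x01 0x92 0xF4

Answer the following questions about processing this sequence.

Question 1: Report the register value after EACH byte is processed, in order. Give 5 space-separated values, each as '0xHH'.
0xCF 0xF0 0xD9 0xF6 0x0E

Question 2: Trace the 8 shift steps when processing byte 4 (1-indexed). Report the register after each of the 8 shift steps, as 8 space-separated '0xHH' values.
After byte 1 (0xCF): reg=0xCF
After byte 2 (0x5C): reg=0xF0
After byte 3 (0x01): reg=0xD9
Register before byte 4: 0xD9
After XOR with byte 0x92: 0x4B

Answer: 0x96 0x2B 0x56 0xAC 0x5F 0xBE 0x7B 0xF6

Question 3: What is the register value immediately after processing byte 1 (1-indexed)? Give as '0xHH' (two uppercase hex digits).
Answer: 0xCF

Derivation:
After byte 1 (0xCF): reg=0xCF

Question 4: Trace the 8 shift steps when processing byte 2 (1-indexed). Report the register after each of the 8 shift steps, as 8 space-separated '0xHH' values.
After byte 1 (0xCF): reg=0xCF
Register before byte 2: 0xCF
After XOR with byte 0x5C: 0x93

Answer: 0x21 0x42 0x84 0x0F 0x1E 0x3C 0x78 0xF0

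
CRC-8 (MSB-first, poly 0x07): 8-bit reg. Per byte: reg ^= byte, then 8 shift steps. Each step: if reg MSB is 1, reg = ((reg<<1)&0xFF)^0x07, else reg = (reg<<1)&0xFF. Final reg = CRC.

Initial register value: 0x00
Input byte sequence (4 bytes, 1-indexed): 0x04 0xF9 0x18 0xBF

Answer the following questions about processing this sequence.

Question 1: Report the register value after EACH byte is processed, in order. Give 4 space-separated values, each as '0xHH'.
0x1C 0xB5 0x4A 0xC5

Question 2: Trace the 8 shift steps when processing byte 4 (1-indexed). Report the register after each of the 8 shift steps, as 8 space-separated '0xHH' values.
Answer: 0xED 0xDD 0xBD 0x7D 0xFA 0xF3 0xE1 0xC5

Derivation:
After byte 1 (0x04): reg=0x1C
After byte 2 (0xF9): reg=0xB5
After byte 3 (0x18): reg=0x4A
Register before byte 4: 0x4A
After XOR with byte 0xBF: 0xF5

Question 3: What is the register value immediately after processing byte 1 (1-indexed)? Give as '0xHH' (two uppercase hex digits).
After byte 1 (0x04): reg=0x1C

Answer: 0x1C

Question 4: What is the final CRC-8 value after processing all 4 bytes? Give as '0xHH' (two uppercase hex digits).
After byte 1 (0x04): reg=0x1C
After byte 2 (0xF9): reg=0xB5
After byte 3 (0x18): reg=0x4A
After byte 4 (0xBF): reg=0xC5

Answer: 0xC5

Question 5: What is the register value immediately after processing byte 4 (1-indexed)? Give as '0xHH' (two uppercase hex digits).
After byte 1 (0x04): reg=0x1C
After byte 2 (0xF9): reg=0xB5
After byte 3 (0x18): reg=0x4A
After byte 4 (0xBF): reg=0xC5

Answer: 0xC5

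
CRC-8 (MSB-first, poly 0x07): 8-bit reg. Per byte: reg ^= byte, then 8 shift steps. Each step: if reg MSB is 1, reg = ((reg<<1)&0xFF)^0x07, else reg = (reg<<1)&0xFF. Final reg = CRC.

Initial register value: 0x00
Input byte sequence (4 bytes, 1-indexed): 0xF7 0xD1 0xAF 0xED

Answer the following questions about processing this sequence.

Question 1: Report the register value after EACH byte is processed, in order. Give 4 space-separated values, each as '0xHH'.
0xCB 0x46 0x91 0x73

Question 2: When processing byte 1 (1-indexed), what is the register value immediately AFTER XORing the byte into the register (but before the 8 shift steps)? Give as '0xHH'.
Answer: 0xF7

Derivation:
Register before byte 1: 0x00
Byte 1: 0xF7
0x00 XOR 0xF7 = 0xF7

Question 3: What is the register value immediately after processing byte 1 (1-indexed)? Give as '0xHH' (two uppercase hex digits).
After byte 1 (0xF7): reg=0xCB

Answer: 0xCB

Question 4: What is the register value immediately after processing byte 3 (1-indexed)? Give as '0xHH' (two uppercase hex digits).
After byte 1 (0xF7): reg=0xCB
After byte 2 (0xD1): reg=0x46
After byte 3 (0xAF): reg=0x91

Answer: 0x91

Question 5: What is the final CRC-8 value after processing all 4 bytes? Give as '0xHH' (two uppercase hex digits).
After byte 1 (0xF7): reg=0xCB
After byte 2 (0xD1): reg=0x46
After byte 3 (0xAF): reg=0x91
After byte 4 (0xED): reg=0x73

Answer: 0x73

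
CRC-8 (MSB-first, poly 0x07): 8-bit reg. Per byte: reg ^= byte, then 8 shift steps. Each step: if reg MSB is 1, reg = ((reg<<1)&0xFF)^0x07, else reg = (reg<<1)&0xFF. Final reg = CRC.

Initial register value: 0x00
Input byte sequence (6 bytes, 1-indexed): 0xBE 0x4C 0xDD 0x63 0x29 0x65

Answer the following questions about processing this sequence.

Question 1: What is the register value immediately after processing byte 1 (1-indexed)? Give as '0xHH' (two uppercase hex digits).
Answer: 0x33

Derivation:
After byte 1 (0xBE): reg=0x33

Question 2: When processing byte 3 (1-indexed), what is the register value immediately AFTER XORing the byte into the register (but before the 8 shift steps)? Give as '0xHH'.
Answer: 0xA7

Derivation:
Register before byte 3: 0x7A
Byte 3: 0xDD
0x7A XOR 0xDD = 0xA7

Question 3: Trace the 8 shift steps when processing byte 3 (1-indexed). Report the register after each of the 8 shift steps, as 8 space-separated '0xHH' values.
After byte 1 (0xBE): reg=0x33
After byte 2 (0x4C): reg=0x7A
Register before byte 3: 0x7A
After XOR with byte 0xDD: 0xA7

Answer: 0x49 0x92 0x23 0x46 0x8C 0x1F 0x3E 0x7C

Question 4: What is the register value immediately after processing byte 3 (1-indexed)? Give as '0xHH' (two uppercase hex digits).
Answer: 0x7C

Derivation:
After byte 1 (0xBE): reg=0x33
After byte 2 (0x4C): reg=0x7A
After byte 3 (0xDD): reg=0x7C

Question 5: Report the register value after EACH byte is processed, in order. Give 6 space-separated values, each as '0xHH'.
0x33 0x7A 0x7C 0x5D 0x4B 0xCA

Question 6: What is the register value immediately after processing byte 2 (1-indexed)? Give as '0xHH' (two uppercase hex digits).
Answer: 0x7A

Derivation:
After byte 1 (0xBE): reg=0x33
After byte 2 (0x4C): reg=0x7A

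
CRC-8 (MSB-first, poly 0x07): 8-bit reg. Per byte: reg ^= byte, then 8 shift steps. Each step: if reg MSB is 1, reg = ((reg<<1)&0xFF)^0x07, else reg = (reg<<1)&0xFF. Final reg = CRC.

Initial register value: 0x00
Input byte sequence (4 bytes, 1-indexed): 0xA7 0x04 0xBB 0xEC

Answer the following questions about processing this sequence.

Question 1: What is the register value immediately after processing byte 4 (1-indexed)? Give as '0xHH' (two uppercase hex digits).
Answer: 0x64

Derivation:
After byte 1 (0xA7): reg=0x7C
After byte 2 (0x04): reg=0x6F
After byte 3 (0xBB): reg=0x22
After byte 4 (0xEC): reg=0x64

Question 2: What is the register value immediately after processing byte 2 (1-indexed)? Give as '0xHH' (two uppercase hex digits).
Answer: 0x6F

Derivation:
After byte 1 (0xA7): reg=0x7C
After byte 2 (0x04): reg=0x6F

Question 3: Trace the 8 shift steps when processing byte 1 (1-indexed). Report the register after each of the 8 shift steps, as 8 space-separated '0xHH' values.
Answer: 0x49 0x92 0x23 0x46 0x8C 0x1F 0x3E 0x7C

Derivation:
Register before byte 1: 0x00
After XOR with byte 0xA7: 0xA7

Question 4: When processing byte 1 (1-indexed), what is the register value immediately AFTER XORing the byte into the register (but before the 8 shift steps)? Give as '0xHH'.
Answer: 0xA7

Derivation:
Register before byte 1: 0x00
Byte 1: 0xA7
0x00 XOR 0xA7 = 0xA7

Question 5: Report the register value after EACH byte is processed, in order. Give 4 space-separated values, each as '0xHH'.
0x7C 0x6F 0x22 0x64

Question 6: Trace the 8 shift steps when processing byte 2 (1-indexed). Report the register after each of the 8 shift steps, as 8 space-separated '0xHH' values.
After byte 1 (0xA7): reg=0x7C
Register before byte 2: 0x7C
After XOR with byte 0x04: 0x78

Answer: 0xF0 0xE7 0xC9 0x95 0x2D 0x5A 0xB4 0x6F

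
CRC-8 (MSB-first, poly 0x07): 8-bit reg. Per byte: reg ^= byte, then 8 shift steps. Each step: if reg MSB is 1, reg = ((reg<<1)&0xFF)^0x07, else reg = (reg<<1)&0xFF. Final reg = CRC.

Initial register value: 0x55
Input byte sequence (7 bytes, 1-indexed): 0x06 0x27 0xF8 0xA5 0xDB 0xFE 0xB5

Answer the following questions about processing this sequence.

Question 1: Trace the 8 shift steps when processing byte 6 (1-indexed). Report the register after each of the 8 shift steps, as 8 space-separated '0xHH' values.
Answer: 0xCA 0x93 0x21 0x42 0x84 0x0F 0x1E 0x3C

Derivation:
After byte 1 (0x06): reg=0xBE
After byte 2 (0x27): reg=0xC6
After byte 3 (0xF8): reg=0xBA
After byte 4 (0xA5): reg=0x5D
After byte 5 (0xDB): reg=0x9B
Register before byte 6: 0x9B
After XOR with byte 0xFE: 0x65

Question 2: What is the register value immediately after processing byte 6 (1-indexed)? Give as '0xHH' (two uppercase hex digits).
Answer: 0x3C

Derivation:
After byte 1 (0x06): reg=0xBE
After byte 2 (0x27): reg=0xC6
After byte 3 (0xF8): reg=0xBA
After byte 4 (0xA5): reg=0x5D
After byte 5 (0xDB): reg=0x9B
After byte 6 (0xFE): reg=0x3C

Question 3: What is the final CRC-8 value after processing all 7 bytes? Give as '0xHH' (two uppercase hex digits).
Answer: 0xB6

Derivation:
After byte 1 (0x06): reg=0xBE
After byte 2 (0x27): reg=0xC6
After byte 3 (0xF8): reg=0xBA
After byte 4 (0xA5): reg=0x5D
After byte 5 (0xDB): reg=0x9B
After byte 6 (0xFE): reg=0x3C
After byte 7 (0xB5): reg=0xB6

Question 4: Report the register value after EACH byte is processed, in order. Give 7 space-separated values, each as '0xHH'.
0xBE 0xC6 0xBA 0x5D 0x9B 0x3C 0xB6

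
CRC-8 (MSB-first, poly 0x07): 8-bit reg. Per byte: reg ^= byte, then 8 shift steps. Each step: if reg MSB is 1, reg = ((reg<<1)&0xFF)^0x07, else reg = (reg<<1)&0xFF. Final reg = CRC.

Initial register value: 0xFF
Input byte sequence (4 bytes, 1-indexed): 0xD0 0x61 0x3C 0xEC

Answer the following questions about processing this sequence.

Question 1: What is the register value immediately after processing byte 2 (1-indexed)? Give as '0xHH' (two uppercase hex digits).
Answer: 0x4D

Derivation:
After byte 1 (0xD0): reg=0xCD
After byte 2 (0x61): reg=0x4D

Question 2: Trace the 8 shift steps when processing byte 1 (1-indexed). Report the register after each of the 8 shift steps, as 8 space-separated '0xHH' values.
Register before byte 1: 0xFF
After XOR with byte 0xD0: 0x2F

Answer: 0x5E 0xBC 0x7F 0xFE 0xFB 0xF1 0xE5 0xCD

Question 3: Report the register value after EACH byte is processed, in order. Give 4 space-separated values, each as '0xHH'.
0xCD 0x4D 0x50 0x3D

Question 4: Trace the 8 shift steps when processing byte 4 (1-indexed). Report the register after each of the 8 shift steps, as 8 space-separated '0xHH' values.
After byte 1 (0xD0): reg=0xCD
After byte 2 (0x61): reg=0x4D
After byte 3 (0x3C): reg=0x50
Register before byte 4: 0x50
After XOR with byte 0xEC: 0xBC

Answer: 0x7F 0xFE 0xFB 0xF1 0xE5 0xCD 0x9D 0x3D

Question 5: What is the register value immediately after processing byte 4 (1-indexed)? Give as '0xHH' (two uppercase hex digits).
Answer: 0x3D

Derivation:
After byte 1 (0xD0): reg=0xCD
After byte 2 (0x61): reg=0x4D
After byte 3 (0x3C): reg=0x50
After byte 4 (0xEC): reg=0x3D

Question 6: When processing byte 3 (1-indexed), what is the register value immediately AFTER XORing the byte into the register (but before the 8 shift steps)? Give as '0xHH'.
Answer: 0x71

Derivation:
Register before byte 3: 0x4D
Byte 3: 0x3C
0x4D XOR 0x3C = 0x71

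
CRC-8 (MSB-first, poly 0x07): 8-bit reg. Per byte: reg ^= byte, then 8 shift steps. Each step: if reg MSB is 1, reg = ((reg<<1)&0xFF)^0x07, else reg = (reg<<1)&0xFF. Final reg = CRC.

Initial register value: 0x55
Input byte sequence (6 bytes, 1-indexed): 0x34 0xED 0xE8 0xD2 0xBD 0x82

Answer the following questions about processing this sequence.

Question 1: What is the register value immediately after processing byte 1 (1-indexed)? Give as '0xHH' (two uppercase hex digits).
Answer: 0x20

Derivation:
After byte 1 (0x34): reg=0x20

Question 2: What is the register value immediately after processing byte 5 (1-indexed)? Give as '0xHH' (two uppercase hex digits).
Answer: 0x61

Derivation:
After byte 1 (0x34): reg=0x20
After byte 2 (0xED): reg=0x6D
After byte 3 (0xE8): reg=0x92
After byte 4 (0xD2): reg=0xC7
After byte 5 (0xBD): reg=0x61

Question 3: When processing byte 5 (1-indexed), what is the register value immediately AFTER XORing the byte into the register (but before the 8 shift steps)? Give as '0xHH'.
Register before byte 5: 0xC7
Byte 5: 0xBD
0xC7 XOR 0xBD = 0x7A

Answer: 0x7A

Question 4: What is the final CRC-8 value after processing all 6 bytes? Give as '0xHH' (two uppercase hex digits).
After byte 1 (0x34): reg=0x20
After byte 2 (0xED): reg=0x6D
After byte 3 (0xE8): reg=0x92
After byte 4 (0xD2): reg=0xC7
After byte 5 (0xBD): reg=0x61
After byte 6 (0x82): reg=0xA7

Answer: 0xA7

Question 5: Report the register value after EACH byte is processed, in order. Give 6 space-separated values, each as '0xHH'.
0x20 0x6D 0x92 0xC7 0x61 0xA7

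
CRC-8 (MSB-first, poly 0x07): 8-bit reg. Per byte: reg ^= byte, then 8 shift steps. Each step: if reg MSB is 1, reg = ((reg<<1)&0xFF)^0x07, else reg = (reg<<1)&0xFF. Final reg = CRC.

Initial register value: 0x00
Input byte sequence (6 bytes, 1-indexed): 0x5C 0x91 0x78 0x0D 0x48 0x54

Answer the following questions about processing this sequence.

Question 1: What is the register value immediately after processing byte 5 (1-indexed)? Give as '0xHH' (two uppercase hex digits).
Answer: 0x0C

Derivation:
After byte 1 (0x5C): reg=0x93
After byte 2 (0x91): reg=0x0E
After byte 3 (0x78): reg=0x45
After byte 4 (0x0D): reg=0xFF
After byte 5 (0x48): reg=0x0C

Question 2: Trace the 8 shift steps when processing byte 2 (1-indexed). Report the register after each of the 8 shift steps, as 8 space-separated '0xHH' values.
Answer: 0x04 0x08 0x10 0x20 0x40 0x80 0x07 0x0E

Derivation:
After byte 1 (0x5C): reg=0x93
Register before byte 2: 0x93
After XOR with byte 0x91: 0x02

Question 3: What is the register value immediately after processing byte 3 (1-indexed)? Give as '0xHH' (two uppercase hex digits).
Answer: 0x45

Derivation:
After byte 1 (0x5C): reg=0x93
After byte 2 (0x91): reg=0x0E
After byte 3 (0x78): reg=0x45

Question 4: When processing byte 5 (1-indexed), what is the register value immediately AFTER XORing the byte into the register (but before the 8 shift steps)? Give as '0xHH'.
Register before byte 5: 0xFF
Byte 5: 0x48
0xFF XOR 0x48 = 0xB7

Answer: 0xB7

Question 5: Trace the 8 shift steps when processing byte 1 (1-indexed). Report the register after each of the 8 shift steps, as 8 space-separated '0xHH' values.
Answer: 0xB8 0x77 0xEE 0xDB 0xB1 0x65 0xCA 0x93

Derivation:
Register before byte 1: 0x00
After XOR with byte 0x5C: 0x5C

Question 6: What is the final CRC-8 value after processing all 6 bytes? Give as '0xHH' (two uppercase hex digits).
After byte 1 (0x5C): reg=0x93
After byte 2 (0x91): reg=0x0E
After byte 3 (0x78): reg=0x45
After byte 4 (0x0D): reg=0xFF
After byte 5 (0x48): reg=0x0C
After byte 6 (0x54): reg=0x8F

Answer: 0x8F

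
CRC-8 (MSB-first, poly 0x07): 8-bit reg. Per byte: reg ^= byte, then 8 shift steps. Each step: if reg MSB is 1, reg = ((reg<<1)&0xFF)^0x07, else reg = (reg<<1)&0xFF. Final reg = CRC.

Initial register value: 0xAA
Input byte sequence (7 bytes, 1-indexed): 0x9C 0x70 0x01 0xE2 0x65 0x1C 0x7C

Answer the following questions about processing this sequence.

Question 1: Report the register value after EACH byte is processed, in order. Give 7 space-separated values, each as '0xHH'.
0x82 0xD0 0x39 0x0F 0x11 0x23 0x9A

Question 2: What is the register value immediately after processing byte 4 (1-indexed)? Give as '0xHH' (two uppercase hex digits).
After byte 1 (0x9C): reg=0x82
After byte 2 (0x70): reg=0xD0
After byte 3 (0x01): reg=0x39
After byte 4 (0xE2): reg=0x0F

Answer: 0x0F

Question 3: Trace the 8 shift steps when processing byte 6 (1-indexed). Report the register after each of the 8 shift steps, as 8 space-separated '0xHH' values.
Answer: 0x1A 0x34 0x68 0xD0 0xA7 0x49 0x92 0x23

Derivation:
After byte 1 (0x9C): reg=0x82
After byte 2 (0x70): reg=0xD0
After byte 3 (0x01): reg=0x39
After byte 4 (0xE2): reg=0x0F
After byte 5 (0x65): reg=0x11
Register before byte 6: 0x11
After XOR with byte 0x1C: 0x0D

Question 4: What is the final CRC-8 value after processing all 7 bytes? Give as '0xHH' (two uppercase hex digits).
Answer: 0x9A

Derivation:
After byte 1 (0x9C): reg=0x82
After byte 2 (0x70): reg=0xD0
After byte 3 (0x01): reg=0x39
After byte 4 (0xE2): reg=0x0F
After byte 5 (0x65): reg=0x11
After byte 6 (0x1C): reg=0x23
After byte 7 (0x7C): reg=0x9A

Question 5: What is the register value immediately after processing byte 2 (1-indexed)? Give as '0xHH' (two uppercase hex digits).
After byte 1 (0x9C): reg=0x82
After byte 2 (0x70): reg=0xD0

Answer: 0xD0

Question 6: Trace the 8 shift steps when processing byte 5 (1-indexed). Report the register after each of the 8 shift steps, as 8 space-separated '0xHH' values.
After byte 1 (0x9C): reg=0x82
After byte 2 (0x70): reg=0xD0
After byte 3 (0x01): reg=0x39
After byte 4 (0xE2): reg=0x0F
Register before byte 5: 0x0F
After XOR with byte 0x65: 0x6A

Answer: 0xD4 0xAF 0x59 0xB2 0x63 0xC6 0x8B 0x11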